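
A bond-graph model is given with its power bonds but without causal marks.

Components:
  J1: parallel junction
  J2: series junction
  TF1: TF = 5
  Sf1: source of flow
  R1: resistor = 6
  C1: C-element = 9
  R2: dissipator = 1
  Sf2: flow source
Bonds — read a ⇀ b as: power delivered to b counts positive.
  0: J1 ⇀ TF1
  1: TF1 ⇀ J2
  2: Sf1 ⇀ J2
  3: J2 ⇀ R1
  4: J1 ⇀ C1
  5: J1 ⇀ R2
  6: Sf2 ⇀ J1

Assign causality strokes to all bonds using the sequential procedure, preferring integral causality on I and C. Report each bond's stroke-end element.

bond 2 stroke at Sf1  (Sf1 (Sf) sets flow on bond)
bond 6 stroke at Sf2  (source Sf2 imposes f)
bond 1 stroke at J2  (common-f at J2 fixed by 2)
bond 3 stroke at J2  (common-f at J2 fixed by 2)
bond 0 stroke at TF1  (TF1 one-in-one-out from 1)
bond 4 stroke at J1  (prefer integral on C1)
bond 5 stroke at R2  (J1 effort already set via bond 4)

bond 0 →TF1
bond 1 →J2
bond 2 →Sf1
bond 3 →J2
bond 4 →J1
bond 5 →R2
bond 6 →Sf2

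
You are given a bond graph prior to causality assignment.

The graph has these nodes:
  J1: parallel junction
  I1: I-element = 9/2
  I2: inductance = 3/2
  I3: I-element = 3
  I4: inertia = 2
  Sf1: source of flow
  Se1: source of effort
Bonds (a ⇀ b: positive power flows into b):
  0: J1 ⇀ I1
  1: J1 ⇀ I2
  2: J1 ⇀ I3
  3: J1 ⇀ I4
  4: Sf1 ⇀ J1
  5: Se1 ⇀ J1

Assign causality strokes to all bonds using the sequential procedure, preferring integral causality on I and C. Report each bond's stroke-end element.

#0 stroke→I1
#1 stroke→I2
#2 stroke→I3
#3 stroke→I4
#4 stroke→Sf1
#5 stroke→J1

β4 →Sf1  (source Sf1 imposes f)
β5 →J1  (Se1 fixes effort; stroke away)
β0 →I1  (J1 effort already set via bond 5)
β1 →I2  (J1 effort already set via bond 5)
β2 →I3  (common-e at J1 fixed by 5)
β3 →I4  (J1 effort already set via bond 5)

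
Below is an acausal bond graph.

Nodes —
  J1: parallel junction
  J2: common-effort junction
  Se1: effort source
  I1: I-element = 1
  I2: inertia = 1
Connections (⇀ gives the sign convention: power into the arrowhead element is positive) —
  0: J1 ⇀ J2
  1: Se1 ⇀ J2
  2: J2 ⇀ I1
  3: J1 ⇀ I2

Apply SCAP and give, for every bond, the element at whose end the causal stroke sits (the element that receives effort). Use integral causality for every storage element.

b1 stroke at J2  (source Se1 imposes e)
b0 stroke at J1  (J2: bond 1 brought effort, rest push out)
b2 stroke at I1  (0-jn J2 has e-setter on 1)
b3 stroke at I2  (0-jn J1 has e-setter on 0)

b0 stroke at J1
b1 stroke at J2
b2 stroke at I1
b3 stroke at I2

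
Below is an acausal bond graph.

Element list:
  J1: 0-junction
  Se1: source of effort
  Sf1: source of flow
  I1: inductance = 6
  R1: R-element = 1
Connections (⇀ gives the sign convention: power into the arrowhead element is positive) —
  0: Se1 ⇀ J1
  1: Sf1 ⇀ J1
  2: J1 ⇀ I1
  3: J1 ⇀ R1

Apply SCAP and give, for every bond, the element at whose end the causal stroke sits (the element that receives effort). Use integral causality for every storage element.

#0 stroke→J1
#1 stroke→Sf1
#2 stroke→I1
#3 stroke→R1

bond 0 stroke→J1  (Se1 fixes effort; stroke away)
bond 1 stroke→Sf1  (Sf1: flow source, stroke at near end)
bond 2 stroke→I1  (J1 effort already set via bond 0)
bond 3 stroke→R1  (J1: bond 0 brought effort, rest push out)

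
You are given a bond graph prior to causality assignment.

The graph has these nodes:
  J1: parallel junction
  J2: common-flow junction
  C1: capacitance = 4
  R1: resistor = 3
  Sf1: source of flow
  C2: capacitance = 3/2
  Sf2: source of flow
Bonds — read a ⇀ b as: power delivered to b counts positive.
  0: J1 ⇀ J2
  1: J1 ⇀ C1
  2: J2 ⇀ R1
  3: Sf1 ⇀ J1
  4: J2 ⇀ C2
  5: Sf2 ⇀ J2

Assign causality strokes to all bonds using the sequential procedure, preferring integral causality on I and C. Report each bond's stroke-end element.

bond 3 →Sf1  (Sf1 fixes flow; stroke at Sf1)
bond 5 →Sf2  (Sf2: flow source, stroke at near end)
bond 0 →J2  (1-jn J2 has f-setter on 5)
bond 2 →J2  (common-f at J2 fixed by 5)
bond 4 →J2  (common-f at J2 fixed by 5)
bond 1 →J1  (closing 0-jn rule on J1)

β0 →J2
β1 →J1
β2 →J2
β3 →Sf1
β4 →J2
β5 →Sf2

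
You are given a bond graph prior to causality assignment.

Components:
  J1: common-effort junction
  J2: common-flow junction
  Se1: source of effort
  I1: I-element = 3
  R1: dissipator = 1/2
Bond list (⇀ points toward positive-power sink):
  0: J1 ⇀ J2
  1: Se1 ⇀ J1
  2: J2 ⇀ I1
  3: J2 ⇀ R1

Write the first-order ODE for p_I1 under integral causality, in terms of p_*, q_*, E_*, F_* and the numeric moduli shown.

dp_I1/dt = E_Se1 - p_I1/6

b1 |J1  (Se1 (Se) sets effort on bond)
b0 |J2  (J1 effort already set via bond 1)
b2 |I1  (prefer integral on I1)
b3 |J2  (J2 flow already set via bond 2)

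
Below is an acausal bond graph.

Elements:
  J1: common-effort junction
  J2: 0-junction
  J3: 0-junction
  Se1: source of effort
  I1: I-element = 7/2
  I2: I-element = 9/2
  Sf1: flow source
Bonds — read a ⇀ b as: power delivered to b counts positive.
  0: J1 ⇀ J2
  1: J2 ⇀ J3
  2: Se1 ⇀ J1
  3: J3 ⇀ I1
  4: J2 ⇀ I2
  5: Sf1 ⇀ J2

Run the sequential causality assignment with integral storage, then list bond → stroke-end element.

b2 |J1  (Se1 (Se) sets effort on bond)
b5 |Sf1  (source Sf1 imposes f)
b0 |J2  (common-e at J1 fixed by 2)
b1 |J3  (common-e at J2 fixed by 0)
b4 |I2  (common-e at J2 fixed by 0)
b3 |I1  (J3 effort already set via bond 1)

#0 →J2
#1 →J3
#2 →J1
#3 →I1
#4 →I2
#5 →Sf1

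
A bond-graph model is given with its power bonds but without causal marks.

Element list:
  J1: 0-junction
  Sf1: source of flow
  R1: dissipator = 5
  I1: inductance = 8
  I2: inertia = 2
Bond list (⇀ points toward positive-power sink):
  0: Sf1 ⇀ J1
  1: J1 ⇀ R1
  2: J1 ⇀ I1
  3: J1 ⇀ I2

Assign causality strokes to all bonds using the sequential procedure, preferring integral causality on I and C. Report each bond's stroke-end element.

bond 0 stroke at Sf1
bond 1 stroke at J1
bond 2 stroke at I1
bond 3 stroke at I2

β0 →Sf1  (Sf1 (Sf) sets flow on bond)
β2 →I1  (I1 outputs flow p/I1)
β3 →I2  (prefer integral on I2)
β1 →J1  (only one effort-in slot at J1)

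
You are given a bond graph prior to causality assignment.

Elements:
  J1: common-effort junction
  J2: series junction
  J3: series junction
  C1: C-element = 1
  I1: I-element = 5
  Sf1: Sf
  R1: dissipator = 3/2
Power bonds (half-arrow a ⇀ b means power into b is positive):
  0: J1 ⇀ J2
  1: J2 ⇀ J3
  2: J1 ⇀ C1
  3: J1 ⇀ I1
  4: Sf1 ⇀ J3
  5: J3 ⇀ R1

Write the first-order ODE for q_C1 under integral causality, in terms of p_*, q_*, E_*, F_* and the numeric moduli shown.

dq_C1/dt = -F_Sf1 - p_I1/5

b4 |Sf1  (source Sf1 imposes f)
b1 |J3  (J3: bond 4 brought flow, rest push out)
b5 |J3  (1-jn J3 has f-setter on 4)
b0 |J2  (1-jn J2 has f-setter on 1)
b2 |J1  (C1 integral (e out))
b3 |I1  (J1 effort already set via bond 2)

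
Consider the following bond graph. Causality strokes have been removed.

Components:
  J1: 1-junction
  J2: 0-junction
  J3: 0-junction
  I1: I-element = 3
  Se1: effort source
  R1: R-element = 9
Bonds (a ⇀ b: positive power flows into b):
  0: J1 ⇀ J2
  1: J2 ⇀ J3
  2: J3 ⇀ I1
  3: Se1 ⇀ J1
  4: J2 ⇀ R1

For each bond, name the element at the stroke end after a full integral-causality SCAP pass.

β3 stroke→J1  (source Se1 imposes e)
β0 stroke→J2  (J1: last free bond brings flow in)
β1 stroke→J3  (J2 effort already set via bond 0)
β4 stroke→R1  (J2 effort already set via bond 0)
β2 stroke→I1  (J3 effort already set via bond 1)

#0 stroke→J2
#1 stroke→J3
#2 stroke→I1
#3 stroke→J1
#4 stroke→R1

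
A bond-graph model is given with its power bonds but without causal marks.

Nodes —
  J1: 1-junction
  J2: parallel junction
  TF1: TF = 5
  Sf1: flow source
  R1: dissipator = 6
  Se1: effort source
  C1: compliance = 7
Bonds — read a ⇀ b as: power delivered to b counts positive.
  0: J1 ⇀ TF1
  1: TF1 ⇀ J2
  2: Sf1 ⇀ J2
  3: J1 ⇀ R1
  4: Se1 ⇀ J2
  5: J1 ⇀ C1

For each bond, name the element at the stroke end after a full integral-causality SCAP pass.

b0 |J1
b1 |TF1
b2 |Sf1
b3 |R1
b4 |J2
b5 |J1

#2 →Sf1  (source Sf1 imposes f)
#4 →J2  (source Se1 imposes e)
#1 →TF1  (common-e at J2 fixed by 4)
#0 →J1  (TF1: transformer flips bond 1)
#5 →J1  (prefer integral on C1)
#3 →R1  (J1 needs exactly one f-in)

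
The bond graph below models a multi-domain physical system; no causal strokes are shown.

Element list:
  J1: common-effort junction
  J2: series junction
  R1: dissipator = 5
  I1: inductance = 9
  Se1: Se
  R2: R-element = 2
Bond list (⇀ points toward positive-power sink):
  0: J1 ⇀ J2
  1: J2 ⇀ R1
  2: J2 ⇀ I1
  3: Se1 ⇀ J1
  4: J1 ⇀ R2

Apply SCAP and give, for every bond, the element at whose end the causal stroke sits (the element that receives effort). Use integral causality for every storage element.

#0 →J2
#1 →J2
#2 →I1
#3 →J1
#4 →R2

β3 →J1  (source Se1 imposes e)
β0 →J2  (J1: bond 3 brought effort, rest push out)
β4 →R2  (J1: bond 3 brought effort, rest push out)
β2 →I1  (prefer integral on I1)
β1 →J2  (1-jn J2 has f-setter on 2)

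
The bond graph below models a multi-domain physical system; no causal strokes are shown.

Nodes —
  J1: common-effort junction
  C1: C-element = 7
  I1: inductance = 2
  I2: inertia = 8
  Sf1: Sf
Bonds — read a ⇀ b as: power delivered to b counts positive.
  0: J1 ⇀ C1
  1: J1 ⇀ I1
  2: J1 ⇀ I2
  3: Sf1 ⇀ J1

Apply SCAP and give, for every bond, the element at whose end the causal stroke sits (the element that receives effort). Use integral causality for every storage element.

β0 |J1
β1 |I1
β2 |I2
β3 |Sf1

β3 |Sf1  (Sf1 fixes flow; stroke at Sf1)
β0 |J1  (C1 outputs effort q/C1)
β1 |I1  (J1 effort already set via bond 0)
β2 |I2  (0-jn J1 has e-setter on 0)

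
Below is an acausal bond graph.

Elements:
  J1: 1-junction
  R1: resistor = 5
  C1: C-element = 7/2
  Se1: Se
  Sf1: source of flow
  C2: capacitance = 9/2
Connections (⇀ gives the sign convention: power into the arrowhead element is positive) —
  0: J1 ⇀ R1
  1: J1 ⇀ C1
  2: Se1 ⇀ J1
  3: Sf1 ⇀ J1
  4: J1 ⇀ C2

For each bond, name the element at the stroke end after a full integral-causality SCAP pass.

b0 |J1
b1 |J1
b2 |J1
b3 |Sf1
b4 |J1

#2 stroke at J1  (source Se1 imposes e)
#3 stroke at Sf1  (source Sf1 imposes f)
#0 stroke at J1  (1-jn J1 has f-setter on 3)
#1 stroke at J1  (1-jn J1 has f-setter on 3)
#4 stroke at J1  (J1 flow already set via bond 3)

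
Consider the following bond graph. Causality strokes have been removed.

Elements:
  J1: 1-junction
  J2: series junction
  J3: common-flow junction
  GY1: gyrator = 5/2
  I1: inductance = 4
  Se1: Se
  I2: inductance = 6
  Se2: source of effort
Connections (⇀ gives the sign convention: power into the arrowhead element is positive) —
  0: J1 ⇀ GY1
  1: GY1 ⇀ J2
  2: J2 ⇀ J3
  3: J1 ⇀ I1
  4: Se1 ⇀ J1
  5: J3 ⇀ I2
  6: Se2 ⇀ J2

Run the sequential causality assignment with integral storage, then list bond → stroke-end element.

b4 →J1  (source Se1 imposes e)
b6 →J2  (source Se2 imposes e)
b3 →I1  (I1: I, integral causality)
b0 →J1  (J1 flow already set via bond 3)
b1 →J2  (GY GY1: same side as bond 0)
b2 →J3  (J2: last free bond brings flow in)
b5 →I2  (J3 needs exactly one f-in)

b0 |J1
b1 |J2
b2 |J3
b3 |I1
b4 |J1
b5 |I2
b6 |J2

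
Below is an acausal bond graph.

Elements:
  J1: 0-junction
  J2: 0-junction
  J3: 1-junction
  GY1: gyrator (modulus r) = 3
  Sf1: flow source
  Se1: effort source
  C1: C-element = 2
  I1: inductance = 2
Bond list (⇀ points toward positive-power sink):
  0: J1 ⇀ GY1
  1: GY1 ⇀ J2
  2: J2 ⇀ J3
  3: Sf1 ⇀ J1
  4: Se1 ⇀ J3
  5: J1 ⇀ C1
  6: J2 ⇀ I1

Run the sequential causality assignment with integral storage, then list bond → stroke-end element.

#3 stroke at Sf1  (Sf1 fixes flow; stroke at Sf1)
#4 stroke at J3  (Se1: effort source, stroke at far end)
#2 stroke at J2  (only one flow-in slot at J3)
#1 stroke at GY1  (J2: bond 2 brought effort, rest push out)
#6 stroke at I1  (J2: bond 2 brought effort, rest push out)
#0 stroke at GY1  (GY1: gyrator matches bond 1)
#5 stroke at J1  (only one effort-in slot at J1)

bond 0 →GY1
bond 1 →GY1
bond 2 →J2
bond 3 →Sf1
bond 4 →J3
bond 5 →J1
bond 6 →I1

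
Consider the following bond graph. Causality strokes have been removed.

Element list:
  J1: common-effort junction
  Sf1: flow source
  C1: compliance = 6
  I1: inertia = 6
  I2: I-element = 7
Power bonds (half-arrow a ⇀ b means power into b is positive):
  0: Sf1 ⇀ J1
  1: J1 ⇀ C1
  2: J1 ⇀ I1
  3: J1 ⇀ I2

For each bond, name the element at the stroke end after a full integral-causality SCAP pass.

β0 stroke→Sf1
β1 stroke→J1
β2 stroke→I1
β3 stroke→I2

#0 stroke at Sf1  (source Sf1 imposes f)
#1 stroke at J1  (prefer integral on C1)
#2 stroke at I1  (0-jn J1 has e-setter on 1)
#3 stroke at I2  (common-e at J1 fixed by 1)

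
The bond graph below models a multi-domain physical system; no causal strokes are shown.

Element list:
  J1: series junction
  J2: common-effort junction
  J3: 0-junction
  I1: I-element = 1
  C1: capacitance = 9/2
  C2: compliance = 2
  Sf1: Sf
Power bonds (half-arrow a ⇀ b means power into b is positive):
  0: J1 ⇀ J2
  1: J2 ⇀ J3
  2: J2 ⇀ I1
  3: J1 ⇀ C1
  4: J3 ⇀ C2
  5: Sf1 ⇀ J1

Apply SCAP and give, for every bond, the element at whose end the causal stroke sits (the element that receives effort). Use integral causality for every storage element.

b5 stroke→Sf1  (Sf1: flow source, stroke at near end)
b0 stroke→J1  (J1 flow already set via bond 5)
b3 stroke→J1  (J1 flow already set via bond 5)
b2 stroke→I1  (I1: I, integral causality)
b1 stroke→J2  (closing 0-jn rule on J2)
b4 stroke→J3  (J3 needs exactly one e-in)

bond 0 stroke at J1
bond 1 stroke at J2
bond 2 stroke at I1
bond 3 stroke at J1
bond 4 stroke at J3
bond 5 stroke at Sf1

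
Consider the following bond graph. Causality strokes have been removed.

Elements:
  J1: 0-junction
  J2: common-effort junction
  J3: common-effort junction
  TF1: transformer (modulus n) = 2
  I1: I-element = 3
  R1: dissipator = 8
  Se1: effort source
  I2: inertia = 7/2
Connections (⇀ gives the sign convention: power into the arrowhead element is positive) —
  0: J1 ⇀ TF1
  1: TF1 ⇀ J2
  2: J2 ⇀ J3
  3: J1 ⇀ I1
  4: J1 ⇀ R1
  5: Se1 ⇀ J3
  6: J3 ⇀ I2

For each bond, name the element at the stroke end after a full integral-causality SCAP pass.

#0 →J1
#1 →TF1
#2 →J2
#3 →I1
#4 →R1
#5 →J3
#6 →I2

b5 →J3  (Se1 fixes effort; stroke away)
b2 →J2  (0-jn J3 has e-setter on 5)
b6 →I2  (common-e at J3 fixed by 5)
b1 →TF1  (J2 effort already set via bond 2)
b0 →J1  (TF TF1: opposite of bond 1)
b3 →I1  (J1 effort already set via bond 0)
b4 →R1  (common-e at J1 fixed by 0)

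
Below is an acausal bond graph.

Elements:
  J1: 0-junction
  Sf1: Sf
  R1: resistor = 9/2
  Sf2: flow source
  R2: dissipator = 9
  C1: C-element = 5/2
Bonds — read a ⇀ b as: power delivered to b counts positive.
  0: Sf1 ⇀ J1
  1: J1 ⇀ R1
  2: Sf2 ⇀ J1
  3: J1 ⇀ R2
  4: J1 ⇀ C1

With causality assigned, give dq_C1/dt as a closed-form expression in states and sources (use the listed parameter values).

dq_C1/dt = F_Sf1 + F_Sf2 - 2*q_C1/15

β0 stroke at Sf1  (source Sf1 imposes f)
β2 stroke at Sf2  (Sf2 fixes flow; stroke at Sf2)
β4 stroke at J1  (C1 outputs effort q/C1)
β1 stroke at R1  (common-e at J1 fixed by 4)
β3 stroke at R2  (J1 effort already set via bond 4)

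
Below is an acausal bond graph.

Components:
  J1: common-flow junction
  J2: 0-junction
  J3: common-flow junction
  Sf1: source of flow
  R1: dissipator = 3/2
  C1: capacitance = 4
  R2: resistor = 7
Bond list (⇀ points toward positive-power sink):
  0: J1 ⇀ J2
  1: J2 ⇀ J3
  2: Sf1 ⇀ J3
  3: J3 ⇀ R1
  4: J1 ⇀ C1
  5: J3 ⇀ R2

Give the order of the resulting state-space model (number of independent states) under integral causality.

β2 stroke at Sf1  (source Sf1 imposes f)
β1 stroke at J3  (1-jn J3 has f-setter on 2)
β3 stroke at J3  (common-f at J3 fixed by 2)
β5 stroke at J3  (J3: bond 2 brought flow, rest push out)
β0 stroke at J2  (J2: last free bond brings effort in)
β4 stroke at J1  (common-f at J1 fixed by 0)

1  (C1 all integral)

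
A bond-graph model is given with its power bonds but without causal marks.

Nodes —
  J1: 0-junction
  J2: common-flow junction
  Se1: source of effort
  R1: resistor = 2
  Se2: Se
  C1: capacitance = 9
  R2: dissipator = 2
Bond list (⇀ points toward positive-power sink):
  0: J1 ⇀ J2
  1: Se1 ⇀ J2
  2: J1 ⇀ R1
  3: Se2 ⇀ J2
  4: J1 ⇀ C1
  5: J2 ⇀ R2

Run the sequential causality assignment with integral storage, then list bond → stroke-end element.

#0 stroke at J2
#1 stroke at J2
#2 stroke at R1
#3 stroke at J2
#4 stroke at J1
#5 stroke at R2

bond 1 |J2  (source Se1 imposes e)
bond 3 |J2  (Se2 fixes effort; stroke away)
bond 4 |J1  (C1 outputs effort q/C1)
bond 0 |J2  (common-e at J1 fixed by 4)
bond 2 |R1  (common-e at J1 fixed by 4)
bond 5 |R2  (closing 1-jn rule on J2)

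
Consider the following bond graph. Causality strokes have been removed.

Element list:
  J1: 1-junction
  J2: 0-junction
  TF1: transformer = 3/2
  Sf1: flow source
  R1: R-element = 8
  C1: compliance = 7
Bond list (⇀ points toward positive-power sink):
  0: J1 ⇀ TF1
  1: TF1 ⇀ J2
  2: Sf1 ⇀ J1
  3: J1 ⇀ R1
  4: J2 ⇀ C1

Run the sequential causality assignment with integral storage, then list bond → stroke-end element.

#2 →Sf1  (Sf1 fixes flow; stroke at Sf1)
#0 →J1  (J1: bond 2 brought flow, rest push out)
#3 →J1  (common-f at J1 fixed by 2)
#1 →TF1  (through TF1, causality passes straight; one stroke at TF1)
#4 →J2  (only one effort-in slot at J2)

b0 |J1
b1 |TF1
b2 |Sf1
b3 |J1
b4 |J2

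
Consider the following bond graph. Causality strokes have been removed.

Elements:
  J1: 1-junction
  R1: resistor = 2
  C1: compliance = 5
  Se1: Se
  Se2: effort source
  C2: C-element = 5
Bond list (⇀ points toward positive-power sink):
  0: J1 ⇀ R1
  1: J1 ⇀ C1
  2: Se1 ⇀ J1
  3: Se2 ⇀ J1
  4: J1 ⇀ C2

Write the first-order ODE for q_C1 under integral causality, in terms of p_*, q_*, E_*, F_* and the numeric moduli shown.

dq_C1/dt = E_Se1/2 + E_Se2/2 - q_C1/10 - q_C2/10

β2 →J1  (Se1: effort source, stroke at far end)
β3 →J1  (Se2 (Se) sets effort on bond)
β1 →J1  (prefer integral on C1)
β4 →J1  (prefer integral on C2)
β0 →R1  (J1: last free bond brings flow in)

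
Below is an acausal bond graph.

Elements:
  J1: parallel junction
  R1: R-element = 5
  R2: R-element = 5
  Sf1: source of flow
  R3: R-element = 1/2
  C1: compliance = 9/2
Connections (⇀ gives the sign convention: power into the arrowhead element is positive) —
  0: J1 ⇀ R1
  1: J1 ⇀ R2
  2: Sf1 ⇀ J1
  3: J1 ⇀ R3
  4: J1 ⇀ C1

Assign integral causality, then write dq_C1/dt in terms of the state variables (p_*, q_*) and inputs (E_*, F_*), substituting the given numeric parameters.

bond 2 stroke at Sf1  (source Sf1 imposes f)
bond 4 stroke at J1  (prefer integral on C1)
bond 0 stroke at R1  (J1: bond 4 brought effort, rest push out)
bond 1 stroke at R2  (J1 effort already set via bond 4)
bond 3 stroke at R3  (J1: bond 4 brought effort, rest push out)

dq_C1/dt = F_Sf1 - 8*q_C1/15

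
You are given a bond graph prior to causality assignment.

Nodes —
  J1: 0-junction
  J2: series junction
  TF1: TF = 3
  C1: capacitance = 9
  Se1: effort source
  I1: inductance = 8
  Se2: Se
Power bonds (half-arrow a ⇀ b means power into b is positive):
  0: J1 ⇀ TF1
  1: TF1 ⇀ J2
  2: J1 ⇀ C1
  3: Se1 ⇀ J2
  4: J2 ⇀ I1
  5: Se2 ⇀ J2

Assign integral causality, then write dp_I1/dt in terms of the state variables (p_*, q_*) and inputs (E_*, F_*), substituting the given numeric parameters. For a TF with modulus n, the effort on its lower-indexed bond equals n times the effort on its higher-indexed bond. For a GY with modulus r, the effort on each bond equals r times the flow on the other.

dp_I1/dt = E_Se1 + E_Se2 + q_C1/27

b3 stroke at J2  (source Se1 imposes e)
b5 stroke at J2  (source Se2 imposes e)
b2 stroke at J1  (C1: C, integral causality)
b0 stroke at TF1  (0-jn J1 has e-setter on 2)
b1 stroke at J2  (TF1 one-in-one-out from 0)
b4 stroke at I1  (J2 needs exactly one f-in)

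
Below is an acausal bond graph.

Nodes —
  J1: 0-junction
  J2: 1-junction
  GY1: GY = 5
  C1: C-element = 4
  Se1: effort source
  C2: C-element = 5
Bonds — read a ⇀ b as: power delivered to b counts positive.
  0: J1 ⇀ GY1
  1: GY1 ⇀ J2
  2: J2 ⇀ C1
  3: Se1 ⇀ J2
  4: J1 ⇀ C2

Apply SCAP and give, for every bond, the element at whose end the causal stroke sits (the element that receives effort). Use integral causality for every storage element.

b0 |GY1
b1 |GY1
b2 |J2
b3 |J2
b4 |J1

β3 stroke→J2  (Se1: effort source, stroke at far end)
β2 stroke→J2  (C1 integral (e out))
β1 stroke→GY1  (J2: last free bond brings flow in)
β0 stroke→GY1  (GY1 both-in/both-out from 1)
β4 stroke→J1  (only one effort-in slot at J1)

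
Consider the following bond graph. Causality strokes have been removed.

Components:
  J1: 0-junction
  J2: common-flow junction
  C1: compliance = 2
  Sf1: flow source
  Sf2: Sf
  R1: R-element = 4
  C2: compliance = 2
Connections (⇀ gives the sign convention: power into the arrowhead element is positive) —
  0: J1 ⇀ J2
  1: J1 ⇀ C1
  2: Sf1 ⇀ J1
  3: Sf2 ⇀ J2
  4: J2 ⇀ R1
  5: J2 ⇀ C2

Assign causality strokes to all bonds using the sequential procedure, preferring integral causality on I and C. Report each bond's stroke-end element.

#0 →J2
#1 →J1
#2 →Sf1
#3 →Sf2
#4 →J2
#5 →J2

β2 |Sf1  (Sf1: flow source, stroke at near end)
β3 |Sf2  (Sf2: flow source, stroke at near end)
β0 |J2  (common-f at J2 fixed by 3)
β4 |J2  (J2 flow already set via bond 3)
β5 |J2  (common-f at J2 fixed by 3)
β1 |J1  (closing 0-jn rule on J1)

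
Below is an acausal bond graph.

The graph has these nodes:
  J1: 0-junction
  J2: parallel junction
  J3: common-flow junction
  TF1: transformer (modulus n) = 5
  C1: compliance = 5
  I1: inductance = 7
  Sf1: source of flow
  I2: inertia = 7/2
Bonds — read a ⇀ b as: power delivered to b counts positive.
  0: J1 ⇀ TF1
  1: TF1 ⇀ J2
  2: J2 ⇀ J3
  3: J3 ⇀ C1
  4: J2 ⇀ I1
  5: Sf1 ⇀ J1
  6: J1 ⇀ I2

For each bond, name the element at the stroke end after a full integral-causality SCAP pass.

#5 stroke→Sf1  (source Sf1 imposes f)
#3 stroke→J3  (prefer integral on C1)
#2 stroke→J2  (only one flow-in slot at J3)
#1 stroke→TF1  (J2: bond 2 brought effort, rest push out)
#4 stroke→I1  (J2: bond 2 brought effort, rest push out)
#0 stroke→J1  (TF TF1: opposite of bond 1)
#6 stroke→I2  (J1: bond 0 brought effort, rest push out)

#0 stroke→J1
#1 stroke→TF1
#2 stroke→J2
#3 stroke→J3
#4 stroke→I1
#5 stroke→Sf1
#6 stroke→I2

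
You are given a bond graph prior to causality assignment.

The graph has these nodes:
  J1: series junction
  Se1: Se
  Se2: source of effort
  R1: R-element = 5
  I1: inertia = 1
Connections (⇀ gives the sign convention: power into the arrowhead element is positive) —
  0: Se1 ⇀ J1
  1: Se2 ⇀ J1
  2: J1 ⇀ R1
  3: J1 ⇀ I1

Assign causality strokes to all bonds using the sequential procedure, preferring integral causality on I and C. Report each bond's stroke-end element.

β0 |J1
β1 |J1
β2 |J1
β3 |I1

#0 |J1  (Se1 fixes effort; stroke away)
#1 |J1  (Se2 (Se) sets effort on bond)
#3 |I1  (I1 integral (f out))
#2 |J1  (J1: bond 3 brought flow, rest push out)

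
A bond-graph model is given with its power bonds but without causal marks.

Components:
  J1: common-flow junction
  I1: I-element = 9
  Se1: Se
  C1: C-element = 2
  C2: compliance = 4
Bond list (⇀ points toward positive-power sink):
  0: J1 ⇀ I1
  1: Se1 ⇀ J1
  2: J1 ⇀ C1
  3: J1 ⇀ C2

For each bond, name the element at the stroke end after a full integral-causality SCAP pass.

β1 stroke at J1  (Se1: effort source, stroke at far end)
β0 stroke at I1  (prefer integral on I1)
β2 stroke at J1  (J1 flow already set via bond 0)
β3 stroke at J1  (J1 flow already set via bond 0)

#0 stroke→I1
#1 stroke→J1
#2 stroke→J1
#3 stroke→J1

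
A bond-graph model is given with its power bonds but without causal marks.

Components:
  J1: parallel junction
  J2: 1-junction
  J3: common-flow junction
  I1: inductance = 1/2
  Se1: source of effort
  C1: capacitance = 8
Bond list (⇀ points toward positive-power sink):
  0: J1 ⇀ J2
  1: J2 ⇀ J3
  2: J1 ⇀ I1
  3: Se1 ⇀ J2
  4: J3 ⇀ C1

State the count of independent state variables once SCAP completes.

2  (C1, I1 all integral)

β3 stroke at J2  (Se1: effort source, stroke at far end)
β2 stroke at I1  (prefer integral on I1)
β0 stroke at J1  (closing 0-jn rule on J1)
β1 stroke at J2  (1-jn J2 has f-setter on 0)
β4 stroke at J3  (1-jn J3 has f-setter on 1)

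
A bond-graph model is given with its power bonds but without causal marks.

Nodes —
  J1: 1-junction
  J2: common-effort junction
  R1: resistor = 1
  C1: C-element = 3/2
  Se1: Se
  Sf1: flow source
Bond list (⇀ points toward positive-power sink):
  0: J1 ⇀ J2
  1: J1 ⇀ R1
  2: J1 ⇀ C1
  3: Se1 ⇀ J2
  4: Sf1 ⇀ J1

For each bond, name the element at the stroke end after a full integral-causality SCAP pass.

b0 stroke→J1
b1 stroke→J1
b2 stroke→J1
b3 stroke→J2
b4 stroke→Sf1

bond 3 stroke→J2  (Se1 fixes effort; stroke away)
bond 4 stroke→Sf1  (source Sf1 imposes f)
bond 0 stroke→J1  (J1 flow already set via bond 4)
bond 1 stroke→J1  (common-f at J1 fixed by 4)
bond 2 stroke→J1  (common-f at J1 fixed by 4)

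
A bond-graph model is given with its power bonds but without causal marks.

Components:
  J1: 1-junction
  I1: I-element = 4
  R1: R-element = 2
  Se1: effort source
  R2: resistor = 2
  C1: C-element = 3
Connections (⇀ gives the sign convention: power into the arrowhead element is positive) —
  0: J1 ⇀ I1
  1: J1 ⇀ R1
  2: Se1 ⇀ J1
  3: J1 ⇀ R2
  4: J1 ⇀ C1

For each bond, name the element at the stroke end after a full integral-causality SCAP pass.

bond 0 stroke at I1
bond 1 stroke at J1
bond 2 stroke at J1
bond 3 stroke at J1
bond 4 stroke at J1

#2 stroke→J1  (Se1 (Se) sets effort on bond)
#0 stroke→I1  (I1: I, integral causality)
#1 stroke→J1  (1-jn J1 has f-setter on 0)
#3 stroke→J1  (common-f at J1 fixed by 0)
#4 stroke→J1  (J1 flow already set via bond 0)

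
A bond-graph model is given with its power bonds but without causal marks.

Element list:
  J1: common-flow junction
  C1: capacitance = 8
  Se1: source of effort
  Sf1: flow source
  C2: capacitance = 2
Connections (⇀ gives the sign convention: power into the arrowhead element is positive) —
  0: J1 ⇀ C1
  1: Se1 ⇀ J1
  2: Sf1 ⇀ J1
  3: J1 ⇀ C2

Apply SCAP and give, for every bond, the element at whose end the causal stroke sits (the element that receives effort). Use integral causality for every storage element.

b0 |J1
b1 |J1
b2 |Sf1
b3 |J1

#1 →J1  (source Se1 imposes e)
#2 →Sf1  (Sf1 (Sf) sets flow on bond)
#0 →J1  (1-jn J1 has f-setter on 2)
#3 →J1  (common-f at J1 fixed by 2)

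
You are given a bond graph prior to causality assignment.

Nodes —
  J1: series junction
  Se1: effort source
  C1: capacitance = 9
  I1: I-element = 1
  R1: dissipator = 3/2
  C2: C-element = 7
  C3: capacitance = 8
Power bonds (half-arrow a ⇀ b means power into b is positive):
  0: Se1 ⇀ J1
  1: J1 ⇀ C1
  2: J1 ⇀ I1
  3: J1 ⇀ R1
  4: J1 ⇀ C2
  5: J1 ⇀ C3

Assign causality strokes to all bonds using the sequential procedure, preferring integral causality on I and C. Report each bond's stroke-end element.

bond 0 |J1
bond 1 |J1
bond 2 |I1
bond 3 |J1
bond 4 |J1
bond 5 |J1

β0 stroke at J1  (source Se1 imposes e)
β1 stroke at J1  (prefer integral on C1)
β2 stroke at I1  (I1: I, integral causality)
β3 stroke at J1  (J1: bond 2 brought flow, rest push out)
β4 stroke at J1  (J1 flow already set via bond 2)
β5 stroke at J1  (common-f at J1 fixed by 2)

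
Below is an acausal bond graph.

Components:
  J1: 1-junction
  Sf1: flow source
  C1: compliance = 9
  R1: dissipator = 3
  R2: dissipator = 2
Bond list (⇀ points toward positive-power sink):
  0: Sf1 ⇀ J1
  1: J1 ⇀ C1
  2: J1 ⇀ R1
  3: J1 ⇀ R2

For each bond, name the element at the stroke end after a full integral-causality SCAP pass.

bond 0 →Sf1
bond 1 →J1
bond 2 →J1
bond 3 →J1

bond 0 stroke at Sf1  (source Sf1 imposes f)
bond 1 stroke at J1  (J1: bond 0 brought flow, rest push out)
bond 2 stroke at J1  (common-f at J1 fixed by 0)
bond 3 stroke at J1  (J1 flow already set via bond 0)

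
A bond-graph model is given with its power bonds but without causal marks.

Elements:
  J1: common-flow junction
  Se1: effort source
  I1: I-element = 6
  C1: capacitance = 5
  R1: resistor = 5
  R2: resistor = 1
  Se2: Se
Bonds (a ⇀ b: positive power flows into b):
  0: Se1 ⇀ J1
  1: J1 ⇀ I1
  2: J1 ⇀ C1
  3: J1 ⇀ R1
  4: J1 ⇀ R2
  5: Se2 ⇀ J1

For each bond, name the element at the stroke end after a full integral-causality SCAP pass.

b0 stroke→J1
b1 stroke→I1
b2 stroke→J1
b3 stroke→J1
b4 stroke→J1
b5 stroke→J1

b0 stroke at J1  (Se1: effort source, stroke at far end)
b5 stroke at J1  (Se2 (Se) sets effort on bond)
b1 stroke at I1  (I1: I, integral causality)
b2 stroke at J1  (J1 flow already set via bond 1)
b3 stroke at J1  (J1 flow already set via bond 1)
b4 stroke at J1  (1-jn J1 has f-setter on 1)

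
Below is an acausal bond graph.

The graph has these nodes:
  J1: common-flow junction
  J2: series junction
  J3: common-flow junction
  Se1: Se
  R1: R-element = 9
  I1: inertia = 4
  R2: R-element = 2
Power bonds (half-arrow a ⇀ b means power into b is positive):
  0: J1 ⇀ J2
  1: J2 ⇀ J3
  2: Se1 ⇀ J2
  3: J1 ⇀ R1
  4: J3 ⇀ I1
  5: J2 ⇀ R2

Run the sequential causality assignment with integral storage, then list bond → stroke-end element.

β0 →J2
β1 →J3
β2 →J2
β3 →J1
β4 →I1
β5 →J2

#2 |J2  (Se1 fixes effort; stroke away)
#4 |I1  (I1 integral (f out))
#1 |J3  (J3: bond 4 brought flow, rest push out)
#0 |J2  (common-f at J2 fixed by 1)
#5 |J2  (J2: bond 1 brought flow, rest push out)
#3 |J1  (J1 flow already set via bond 0)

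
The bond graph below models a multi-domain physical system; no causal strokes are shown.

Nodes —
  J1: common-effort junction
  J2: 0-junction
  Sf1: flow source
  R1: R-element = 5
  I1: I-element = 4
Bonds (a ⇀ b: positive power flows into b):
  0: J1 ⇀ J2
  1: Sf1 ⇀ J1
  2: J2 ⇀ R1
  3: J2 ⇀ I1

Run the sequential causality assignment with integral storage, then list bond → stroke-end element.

b1 |Sf1  (source Sf1 imposes f)
b0 |J1  (J1: last free bond brings effort in)
b3 |I1  (I1: I, integral causality)
b2 |J2  (J2 needs exactly one e-in)

b0 stroke→J1
b1 stroke→Sf1
b2 stroke→J2
b3 stroke→I1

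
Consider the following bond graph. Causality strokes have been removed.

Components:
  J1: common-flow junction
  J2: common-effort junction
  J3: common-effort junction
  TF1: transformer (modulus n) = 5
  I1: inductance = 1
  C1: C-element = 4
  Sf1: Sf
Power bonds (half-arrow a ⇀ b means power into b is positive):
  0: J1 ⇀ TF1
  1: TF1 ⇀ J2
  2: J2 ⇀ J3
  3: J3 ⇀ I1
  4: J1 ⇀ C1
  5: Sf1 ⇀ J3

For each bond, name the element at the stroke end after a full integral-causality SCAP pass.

bond 5 →Sf1  (source Sf1 imposes f)
bond 3 →I1  (I1 integral (f out))
bond 2 →J3  (J3 needs exactly one e-in)
bond 1 →J2  (J2: last free bond brings effort in)
bond 0 →TF1  (TF1 one-in-one-out from 1)
bond 4 →J1  (1-jn J1 has f-setter on 0)

bond 0 |TF1
bond 1 |J2
bond 2 |J3
bond 3 |I1
bond 4 |J1
bond 5 |Sf1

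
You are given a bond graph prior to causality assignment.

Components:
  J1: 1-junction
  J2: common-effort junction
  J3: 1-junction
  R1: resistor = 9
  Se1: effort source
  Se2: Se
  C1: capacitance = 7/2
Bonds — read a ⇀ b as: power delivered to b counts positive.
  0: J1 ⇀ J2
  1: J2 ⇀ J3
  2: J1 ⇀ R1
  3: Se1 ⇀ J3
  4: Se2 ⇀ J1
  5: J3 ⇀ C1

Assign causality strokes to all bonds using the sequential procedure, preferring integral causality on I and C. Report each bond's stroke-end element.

b3 |J3  (Se1 (Se) sets effort on bond)
b4 |J1  (Se2 fixes effort; stroke away)
b5 |J3  (C1: C, integral causality)
b1 |J2  (J3: last free bond brings flow in)
b0 |J1  (J2: bond 1 brought effort, rest push out)
b2 |R1  (J1 needs exactly one f-in)

bond 0 →J1
bond 1 →J2
bond 2 →R1
bond 3 →J3
bond 4 →J1
bond 5 →J3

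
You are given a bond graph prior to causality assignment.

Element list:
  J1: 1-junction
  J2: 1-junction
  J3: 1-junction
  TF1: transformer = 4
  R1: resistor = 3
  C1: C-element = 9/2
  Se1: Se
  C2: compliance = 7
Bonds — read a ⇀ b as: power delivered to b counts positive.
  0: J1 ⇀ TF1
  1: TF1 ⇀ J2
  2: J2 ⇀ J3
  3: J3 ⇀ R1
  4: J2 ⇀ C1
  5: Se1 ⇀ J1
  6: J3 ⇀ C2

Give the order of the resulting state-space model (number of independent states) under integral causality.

2  (C1, C2 all integral)

β5 |J1  (Se1 (Se) sets effort on bond)
β0 |TF1  (J1: last free bond brings flow in)
β1 |J2  (TF TF1: opposite of bond 0)
β4 |J2  (prefer integral on C1)
β2 |J3  (J2 needs exactly one f-in)
β6 |J3  (C2 integral (e out))
β3 |R1  (closing 1-jn rule on J3)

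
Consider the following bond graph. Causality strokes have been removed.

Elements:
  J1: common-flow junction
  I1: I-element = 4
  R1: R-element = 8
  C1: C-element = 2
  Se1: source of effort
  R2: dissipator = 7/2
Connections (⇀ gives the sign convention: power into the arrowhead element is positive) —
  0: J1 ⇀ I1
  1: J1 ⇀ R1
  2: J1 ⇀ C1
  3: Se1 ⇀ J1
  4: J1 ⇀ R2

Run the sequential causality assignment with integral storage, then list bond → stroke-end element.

b0 stroke at I1
b1 stroke at J1
b2 stroke at J1
b3 stroke at J1
b4 stroke at J1

bond 3 stroke→J1  (Se1 (Se) sets effort on bond)
bond 0 stroke→I1  (I1: I, integral causality)
bond 1 stroke→J1  (1-jn J1 has f-setter on 0)
bond 2 stroke→J1  (J1: bond 0 brought flow, rest push out)
bond 4 stroke→J1  (common-f at J1 fixed by 0)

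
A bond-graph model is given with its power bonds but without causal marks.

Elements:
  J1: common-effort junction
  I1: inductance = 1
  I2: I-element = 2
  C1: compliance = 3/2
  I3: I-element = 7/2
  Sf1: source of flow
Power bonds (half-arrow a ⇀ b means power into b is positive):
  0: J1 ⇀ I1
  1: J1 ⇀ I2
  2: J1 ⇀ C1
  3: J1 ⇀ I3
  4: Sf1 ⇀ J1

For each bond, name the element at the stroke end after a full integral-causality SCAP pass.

bond 0 stroke at I1
bond 1 stroke at I2
bond 2 stroke at J1
bond 3 stroke at I3
bond 4 stroke at Sf1

bond 4 |Sf1  (Sf1 fixes flow; stroke at Sf1)
bond 0 |I1  (I1: I, integral causality)
bond 1 |I2  (prefer integral on I2)
bond 2 |J1  (C1: C, integral causality)
bond 3 |I3  (J1 effort already set via bond 2)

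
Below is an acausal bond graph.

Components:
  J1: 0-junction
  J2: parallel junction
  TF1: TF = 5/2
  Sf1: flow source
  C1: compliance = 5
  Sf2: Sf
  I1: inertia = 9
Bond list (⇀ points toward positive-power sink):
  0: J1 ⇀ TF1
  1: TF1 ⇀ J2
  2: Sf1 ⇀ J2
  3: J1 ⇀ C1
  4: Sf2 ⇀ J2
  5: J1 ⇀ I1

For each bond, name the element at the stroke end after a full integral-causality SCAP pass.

β2 stroke→Sf1  (source Sf1 imposes f)
β4 stroke→Sf2  (Sf2: flow source, stroke at near end)
β1 stroke→J2  (only one effort-in slot at J2)
β0 stroke→TF1  (TF1: transformer flips bond 1)
β3 stroke→J1  (prefer integral on C1)
β5 stroke→I1  (common-e at J1 fixed by 3)

bond 0 |TF1
bond 1 |J2
bond 2 |Sf1
bond 3 |J1
bond 4 |Sf2
bond 5 |I1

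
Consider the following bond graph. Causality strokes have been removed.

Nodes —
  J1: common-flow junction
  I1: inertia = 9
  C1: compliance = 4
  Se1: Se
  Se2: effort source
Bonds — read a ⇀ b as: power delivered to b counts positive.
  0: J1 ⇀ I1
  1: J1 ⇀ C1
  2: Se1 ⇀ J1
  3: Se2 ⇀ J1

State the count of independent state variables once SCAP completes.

bond 2 →J1  (source Se1 imposes e)
bond 3 →J1  (Se2 (Se) sets effort on bond)
bond 0 →I1  (I1: I, integral causality)
bond 1 →J1  (J1 flow already set via bond 0)

2  (C1, I1 all integral)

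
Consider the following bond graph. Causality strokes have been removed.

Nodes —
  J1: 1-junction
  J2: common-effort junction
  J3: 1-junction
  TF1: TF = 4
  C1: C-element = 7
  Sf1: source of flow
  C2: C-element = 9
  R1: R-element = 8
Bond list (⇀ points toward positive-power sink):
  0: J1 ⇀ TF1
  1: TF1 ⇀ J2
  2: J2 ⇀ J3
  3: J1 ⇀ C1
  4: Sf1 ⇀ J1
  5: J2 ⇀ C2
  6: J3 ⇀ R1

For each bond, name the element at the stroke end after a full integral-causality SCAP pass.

bond 0 stroke at J1
bond 1 stroke at TF1
bond 2 stroke at J3
bond 3 stroke at J1
bond 4 stroke at Sf1
bond 5 stroke at J2
bond 6 stroke at R1

bond 4 stroke at Sf1  (source Sf1 imposes f)
bond 0 stroke at J1  (J1 flow already set via bond 4)
bond 3 stroke at J1  (J1 flow already set via bond 4)
bond 1 stroke at TF1  (TF1: transformer flips bond 0)
bond 5 stroke at J2  (C2 integral (e out))
bond 2 stroke at J3  (J2 effort already set via bond 5)
bond 6 stroke at R1  (J3 needs exactly one f-in)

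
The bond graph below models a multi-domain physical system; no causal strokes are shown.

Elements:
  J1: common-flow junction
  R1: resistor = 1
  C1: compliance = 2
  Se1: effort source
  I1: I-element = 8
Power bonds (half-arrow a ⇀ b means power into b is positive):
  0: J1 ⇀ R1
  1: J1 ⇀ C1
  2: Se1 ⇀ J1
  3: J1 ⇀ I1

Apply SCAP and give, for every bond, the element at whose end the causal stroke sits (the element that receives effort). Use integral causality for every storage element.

bond 0 |J1
bond 1 |J1
bond 2 |J1
bond 3 |I1

b2 |J1  (Se1: effort source, stroke at far end)
b1 |J1  (C1: C, integral causality)
b3 |I1  (I1: I, integral causality)
b0 |J1  (J1 flow already set via bond 3)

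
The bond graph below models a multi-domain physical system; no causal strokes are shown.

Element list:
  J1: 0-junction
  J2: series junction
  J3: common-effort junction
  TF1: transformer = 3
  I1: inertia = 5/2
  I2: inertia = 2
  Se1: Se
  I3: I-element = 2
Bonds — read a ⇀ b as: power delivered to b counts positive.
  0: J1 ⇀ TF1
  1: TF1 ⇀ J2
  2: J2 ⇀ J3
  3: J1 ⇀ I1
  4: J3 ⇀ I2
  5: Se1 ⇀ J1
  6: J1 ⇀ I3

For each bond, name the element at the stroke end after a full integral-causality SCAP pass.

β0 →TF1
β1 →J2
β2 →J3
β3 →I1
β4 →I2
β5 →J1
β6 →I3

bond 5 stroke at J1  (Se1: effort source, stroke at far end)
bond 0 stroke at TF1  (J1 effort already set via bond 5)
bond 3 stroke at I1  (J1 effort already set via bond 5)
bond 6 stroke at I3  (0-jn J1 has e-setter on 5)
bond 1 stroke at J2  (TF TF1: opposite of bond 0)
bond 2 stroke at J3  (J2 needs exactly one f-in)
bond 4 stroke at I2  (J3: bond 2 brought effort, rest push out)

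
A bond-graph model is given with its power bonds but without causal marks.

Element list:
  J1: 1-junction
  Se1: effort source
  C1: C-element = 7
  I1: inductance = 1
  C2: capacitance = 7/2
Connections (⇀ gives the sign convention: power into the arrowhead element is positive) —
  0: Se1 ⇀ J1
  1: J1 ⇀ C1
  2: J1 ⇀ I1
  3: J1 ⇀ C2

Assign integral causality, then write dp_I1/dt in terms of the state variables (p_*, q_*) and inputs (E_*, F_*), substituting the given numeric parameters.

b0 stroke at J1  (Se1: effort source, stroke at far end)
b1 stroke at J1  (C1 integral (e out))
b2 stroke at I1  (prefer integral on I1)
b3 stroke at J1  (1-jn J1 has f-setter on 2)

dp_I1/dt = E_Se1 - q_C1/7 - 2*q_C2/7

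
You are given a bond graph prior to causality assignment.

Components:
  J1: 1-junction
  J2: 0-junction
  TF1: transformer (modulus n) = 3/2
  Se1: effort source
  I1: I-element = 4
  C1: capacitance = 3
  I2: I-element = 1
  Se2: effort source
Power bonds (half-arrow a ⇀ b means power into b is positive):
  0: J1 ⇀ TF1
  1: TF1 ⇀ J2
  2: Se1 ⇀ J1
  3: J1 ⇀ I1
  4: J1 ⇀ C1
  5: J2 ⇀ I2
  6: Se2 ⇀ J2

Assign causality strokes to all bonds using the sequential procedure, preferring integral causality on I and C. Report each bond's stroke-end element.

bond 0 stroke at J1
bond 1 stroke at TF1
bond 2 stroke at J1
bond 3 stroke at I1
bond 4 stroke at J1
bond 5 stroke at I2
bond 6 stroke at J2

bond 2 stroke at J1  (Se1 fixes effort; stroke away)
bond 6 stroke at J2  (Se2 (Se) sets effort on bond)
bond 1 stroke at TF1  (0-jn J2 has e-setter on 6)
bond 5 stroke at I2  (0-jn J2 has e-setter on 6)
bond 0 stroke at J1  (TF1 one-in-one-out from 1)
bond 3 stroke at I1  (I1 outputs flow p/I1)
bond 4 stroke at J1  (common-f at J1 fixed by 3)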